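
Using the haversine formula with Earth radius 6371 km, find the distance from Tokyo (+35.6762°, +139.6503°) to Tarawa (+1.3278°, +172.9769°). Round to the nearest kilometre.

5138 km

Δλ = 172.9769 − 139.6503 = 33.3266°.
Δφ = 1.3278 − 35.6762 = -34.3484°.
a = sin²(Δφ/2) + cos φ₁ · cos φ₂ · sin²(Δλ/2) = 0.153964.
c = 2·atan2(√a, √(1−a)) = 0.80644 rad → d = 6371·c ≈ 5137.83 km.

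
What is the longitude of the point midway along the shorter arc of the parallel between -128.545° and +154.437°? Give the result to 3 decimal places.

Signed shortest Δλ from -128.545° to +154.437° is -77.018°.
Midpoint longitude = -128.545° + (-77.018°)/2 = -128.545° − 38.509° = -167.054°.
(The naïve average (-128.545 + +154.437)/2 = 12.946° is on the wrong side of the globe.)

-167.054°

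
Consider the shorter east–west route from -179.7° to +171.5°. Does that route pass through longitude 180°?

Naïve |171.5 − -179.7| = 351.2° > 180°, so the shorter arc goes the other way round — across 180°.
Signed shortest Δλ = ((171.5 − -179.7 + 180) mod 360) − 180 = -8.8°.
Going west by 8.8° from -179.7° passes through 180° before reaching +171.5°.

Yes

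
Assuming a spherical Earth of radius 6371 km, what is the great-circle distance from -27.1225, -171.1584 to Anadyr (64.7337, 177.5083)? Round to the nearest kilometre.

10261 km

Δλ = 177.5083 − -171.1584 = 348.6667°; wrapped into (−180°, 180°]: -11.3333°.
Δφ = 64.7337 − -27.1225 = 91.8562°.
a = sin²(Δφ/2) + cos φ₁ · cos φ₂ · sin²(Δλ/2) = 0.519899.
c = 2·atan2(√a, √(1−a)) = 1.61061 rad → d = 6371·c ≈ 10261.17 km.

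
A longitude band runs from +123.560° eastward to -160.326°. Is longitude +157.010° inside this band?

Yes

Band width going east from +123.560° to -160.326°: ((-160.326 − 123.560) mod 360) = 76.114°.
Offset of +157.010° east of the west edge: ((157.010 − 123.560) mod 360) = 33.450°.
33.450° ≤ 76.114° ⇒ inside.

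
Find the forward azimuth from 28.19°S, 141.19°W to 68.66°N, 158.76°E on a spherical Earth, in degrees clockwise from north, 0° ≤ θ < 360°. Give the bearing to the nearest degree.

Δλ = 158.76 − -141.19 = 299.95°; wrapped into (−180°, 180°]: -60.05°.
θ = atan2( sin Δλ · cos φ₂ , cos φ₁ · sin φ₂ − sin φ₁ · cos φ₂ · cos Δλ )
  = atan2(-0.31531, 0.90678) = -19.174° → normalised to [0°, 360°): 340.826°.

341°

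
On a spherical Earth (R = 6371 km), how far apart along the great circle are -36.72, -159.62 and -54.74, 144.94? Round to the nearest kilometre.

Δλ = 144.94 − -159.62 = 304.56°; wrapped into (−180°, 180°]: -55.44°.
Δφ = -54.74 − -36.72 = -18.02°.
a = sin²(Δφ/2) + cos φ₁ · cos φ₂ · sin²(Δλ/2) = 0.124646.
c = 2·atan2(√a, √(1−a)) = 0.72166 rad → d = 6371·c ≈ 4597.71 km.

4598 km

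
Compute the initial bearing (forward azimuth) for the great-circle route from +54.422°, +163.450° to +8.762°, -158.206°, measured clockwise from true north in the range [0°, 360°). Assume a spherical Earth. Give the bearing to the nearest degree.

131°

Δλ = -158.206 − 163.450 = -321.656°; wrapped into (−180°, 180°]: 38.344°.
θ = atan2( sin Δλ · cos φ₂ , cos φ₁ · sin φ₂ − sin φ₁ · cos φ₂ · cos Δλ )
  = atan2(0.61314, -0.54182) = 131.466° → normalised to [0°, 360°): 131.466°.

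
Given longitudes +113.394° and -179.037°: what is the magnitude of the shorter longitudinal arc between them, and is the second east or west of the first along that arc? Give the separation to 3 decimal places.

67.569° east

Raw difference: -179.037 − 113.394 = -292.431°.
Normalise into (−180°, 180°]: -292.431° + 360° = 67.569°.
Positive ⇒ the second point lies to the east; separation 67.569°.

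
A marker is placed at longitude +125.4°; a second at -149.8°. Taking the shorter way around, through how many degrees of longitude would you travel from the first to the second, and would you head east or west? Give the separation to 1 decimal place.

84.8° east

Raw difference: -149.8 − 125.4 = -275.2°.
Normalise into (−180°, 180°]: -275.2° + 360° = 84.8°.
Positive ⇒ the second point lies to the east; separation 84.8°.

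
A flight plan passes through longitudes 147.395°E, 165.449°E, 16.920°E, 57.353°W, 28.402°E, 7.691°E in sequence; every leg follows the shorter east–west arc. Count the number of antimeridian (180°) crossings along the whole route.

0

Leg 1: +147.395° → +165.449°, shortest Δλ = 18.054° (east) — does not cross 180°.
Leg 2: +165.449° → +16.920°, shortest Δλ = -148.529° (west) — does not cross 180°.
Leg 3: +16.920° → -57.353°, shortest Δλ = -74.273° (west) — does not cross 180°.
Leg 4: -57.353° → +28.402°, shortest Δλ = 85.755° (east) — does not cross 180°.
Leg 5: +28.402° → +7.691°, shortest Δλ = -20.711° (west) — does not cross 180°.
Total crossings: 0.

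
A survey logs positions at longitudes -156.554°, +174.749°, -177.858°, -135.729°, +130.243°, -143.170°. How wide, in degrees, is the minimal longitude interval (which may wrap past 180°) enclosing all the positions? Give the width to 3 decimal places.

94.028°

Sort the longitudes: -177.858°, -156.554°, -143.170°, -135.729°, +130.243°, +174.749°.
Eastward gaps between consecutive values (wrapping around): 21.304°, 13.384°, 7.441°, 265.972°, 44.506°, 7.393°.
Largest gap = 265.972° ⇒ minimal covering band is its complement: 360° − 265.972° = 94.028°.
Band runs from +130.243° eastward to -135.729°, crossing the antimeridian.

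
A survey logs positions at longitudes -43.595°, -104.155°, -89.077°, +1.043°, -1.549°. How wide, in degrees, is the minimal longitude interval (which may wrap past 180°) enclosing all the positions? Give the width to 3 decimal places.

105.198°

Sort the longitudes: -104.155°, -89.077°, -43.595°, -1.549°, +1.043°.
Eastward gaps between consecutive values (wrapping around): 15.078°, 45.482°, 42.046°, 2.592°, 254.802°.
Largest gap = 254.802° ⇒ minimal covering band is its complement: 360° − 254.802° = 105.198°.
Band runs from -104.155° eastward to +1.043°.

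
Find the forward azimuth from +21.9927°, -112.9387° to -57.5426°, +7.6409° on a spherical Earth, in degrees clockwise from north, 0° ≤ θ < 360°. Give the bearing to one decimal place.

Δλ = 7.6409 − -112.9387 = 120.5796°.
θ = atan2( sin Δλ · cos φ₂ , cos φ₁ · sin φ₂ − sin φ₁ · cos φ₂ · cos Δλ )
  = atan2(0.46203, -0.68015) = 145.811° → normalised to [0°, 360°): 145.811°.

145.8°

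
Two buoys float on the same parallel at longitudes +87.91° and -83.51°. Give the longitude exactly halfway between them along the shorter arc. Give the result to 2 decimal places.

Signed shortest Δλ from +87.91° to -83.51° is -171.42°.
Midpoint longitude = +87.91° + (-171.42°)/2 = +87.91° − 85.71° = +2.20°.

+2.20°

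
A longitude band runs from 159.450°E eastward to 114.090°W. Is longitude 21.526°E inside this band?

No

Band width going east from +159.450° to -114.090°: ((-114.090 − 159.450) mod 360) = 86.460°.
Offset of +21.526° east of the west edge: ((21.526 − 159.450) mod 360) = 222.076°.
222.076° > 86.460° ⇒ outside.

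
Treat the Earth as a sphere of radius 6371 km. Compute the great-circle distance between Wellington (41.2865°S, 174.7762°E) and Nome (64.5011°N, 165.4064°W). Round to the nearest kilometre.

11890 km

Δλ = -165.4064 − 174.7762 = -340.1826°; wrapped into (−180°, 180°]: 19.8174°.
Δφ = 64.5011 − -41.2865 = 105.7876°.
a = sin²(Δφ/2) + cos φ₁ · cos φ₂ · sin²(Δλ/2) = 0.645615.
c = 2·atan2(√a, √(1−a)) = 1.86631 rad → d = 6371·c ≈ 11890.25 km.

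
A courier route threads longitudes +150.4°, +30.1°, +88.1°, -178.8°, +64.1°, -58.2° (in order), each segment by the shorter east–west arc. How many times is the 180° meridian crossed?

2

Leg 1: +150.4° → +30.1°, shortest Δλ = -120.3° (west) — does not cross 180°.
Leg 2: +30.1° → +88.1°, shortest Δλ = 58.0° (east) — does not cross 180°.
Leg 3: +88.1° → -178.8°, shortest Δλ = 93.1° (east) — crosses 180°.
Leg 4: -178.8° → +64.1°, shortest Δλ = -117.1° (west) — crosses 180°.
Leg 5: +64.1° → -58.2°, shortest Δλ = -122.3° (west) — does not cross 180°.
Total crossings: 2.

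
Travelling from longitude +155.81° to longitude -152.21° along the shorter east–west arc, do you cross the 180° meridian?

Yes

Naïve |-152.21 − 155.81| = 308.02° > 180°, so the shorter arc goes the other way round — across 180°.
Signed shortest Δλ = ((-152.21 − 155.81 + 180) mod 360) − 180 = 51.98°.
Going east by 51.98° from +155.81° passes through 180° before reaching -152.21°.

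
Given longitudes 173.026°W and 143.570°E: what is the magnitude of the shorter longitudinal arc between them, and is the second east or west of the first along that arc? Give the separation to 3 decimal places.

43.404° west

Raw difference: 143.570 − -173.026 = 316.596°.
Normalise into (−180°, 180°]: 316.596° − 360° = -43.404°.
Negative ⇒ the second point lies to the west; separation 43.404°.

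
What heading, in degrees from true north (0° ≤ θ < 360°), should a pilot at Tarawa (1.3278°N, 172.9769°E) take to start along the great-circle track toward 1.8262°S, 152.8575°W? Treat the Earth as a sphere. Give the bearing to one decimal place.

95.2°

Δλ = -152.8575 − 172.9769 = -325.8344°; wrapped into (−180°, 180°]: 34.1656°.
θ = atan2( sin Δλ · cos φ₂ , cos φ₁ · sin φ₂ − sin φ₁ · cos φ₂ · cos Δλ )
  = atan2(0.56130, -0.05102) = 95.194° → normalised to [0°, 360°): 95.194°.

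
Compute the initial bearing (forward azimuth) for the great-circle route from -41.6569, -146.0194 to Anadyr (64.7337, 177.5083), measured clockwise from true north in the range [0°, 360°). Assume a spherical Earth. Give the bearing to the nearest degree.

Δλ = 177.5083 − -146.0194 = 323.5277°; wrapped into (−180°, 180°]: -36.4723°.
θ = atan2( sin Δλ · cos φ₂ , cos φ₁ · sin φ₂ − sin φ₁ · cos φ₂ · cos Δλ )
  = atan2(-0.25372, 0.90380) = -15.681° → normalised to [0°, 360°): 344.319°.

344°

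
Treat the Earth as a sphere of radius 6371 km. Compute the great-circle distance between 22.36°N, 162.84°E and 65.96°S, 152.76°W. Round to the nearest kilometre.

10507 km

Δλ = -152.76 − 162.84 = -315.60°; wrapped into (−180°, 180°]: 44.40°.
Δφ = -65.96 − 22.36 = -88.32°.
a = sin²(Δφ/2) + cos φ₁ · cos φ₂ · sin²(Δλ/2) = 0.539127.
c = 2·atan2(√a, √(1−a)) = 1.64913 rad → d = 6371·c ≈ 10506.61 km.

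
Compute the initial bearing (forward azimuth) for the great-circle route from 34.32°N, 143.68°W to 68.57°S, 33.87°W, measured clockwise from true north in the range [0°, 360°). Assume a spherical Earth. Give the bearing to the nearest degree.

154°

Δλ = -33.87 − -143.68 = 109.81°.
θ = atan2( sin Δλ · cos φ₂ , cos φ₁ · sin φ₂ − sin φ₁ · cos φ₂ · cos Δλ )
  = atan2(0.34374, -0.69899) = 153.813° → normalised to [0°, 360°): 153.813°.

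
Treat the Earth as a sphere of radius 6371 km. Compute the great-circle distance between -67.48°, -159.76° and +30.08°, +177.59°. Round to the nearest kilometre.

11013 km

Δλ = 177.59 − -159.76 = 337.35°; wrapped into (−180°, 180°]: -22.65°.
Δφ = 30.08 − -67.48 = 97.56°.
a = sin²(Δφ/2) + cos φ₁ · cos φ₂ · sin²(Δλ/2) = 0.578563.
c = 2·atan2(√a, √(1−a)) = 1.72858 rad → d = 6371·c ≈ 11012.76 km.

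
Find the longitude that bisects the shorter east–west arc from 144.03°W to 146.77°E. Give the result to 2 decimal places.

178.63°W

Signed shortest Δλ from -144.03° to +146.77° is -69.20°.
Midpoint longitude = -144.03° + (-69.20°)/2 = -144.03° − 34.60° = -178.63°.
(The naïve average (-144.03 + +146.77)/2 = 1.37° is on the wrong side of the globe.)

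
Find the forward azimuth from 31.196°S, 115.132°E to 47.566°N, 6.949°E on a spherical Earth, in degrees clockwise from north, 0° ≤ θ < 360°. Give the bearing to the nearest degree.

309°

Δλ = 6.949 − 115.132 = -108.183°.
θ = atan2( sin Δλ · cos φ₂ , cos φ₁ · sin φ₂ − sin φ₁ · cos φ₂ · cos Δλ )
  = atan2(-0.64105, 0.52227) = -50.830° → normalised to [0°, 360°): 309.170°.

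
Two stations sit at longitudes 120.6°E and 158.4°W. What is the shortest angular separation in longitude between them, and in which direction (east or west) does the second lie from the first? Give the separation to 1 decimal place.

Raw difference: -158.4 − 120.6 = -279.0°.
Normalise into (−180°, 180°]: -279.0° + 360° = 81.0°.
Positive ⇒ the second point lies to the east; separation 81.0°.

81.0° east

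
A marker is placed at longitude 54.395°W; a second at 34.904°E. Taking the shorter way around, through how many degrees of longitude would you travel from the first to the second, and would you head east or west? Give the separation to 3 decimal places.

89.299° east

Raw difference: 34.904 − -54.395 = 89.299°.
Normalise into (−180°, 180°]: 89.299° stays 89.299°.
Positive ⇒ the second point lies to the east; separation 89.299°.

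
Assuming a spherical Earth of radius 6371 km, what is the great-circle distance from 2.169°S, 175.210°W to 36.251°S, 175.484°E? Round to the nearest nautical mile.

Δλ = 175.484 − -175.210 = 350.694°; wrapped into (−180°, 180°]: -9.306°.
Δφ = -36.251 − -2.169 = -34.082°.
a = sin²(Δφ/2) + cos φ₁ · cos φ₂ · sin²(Δλ/2) = 0.091185.
c = 2·atan2(√a, √(1−a)) = 0.61351 rad → d = 6371·c ≈ 3908.69 km ≈ 2110.53 nmi.

2111 nmi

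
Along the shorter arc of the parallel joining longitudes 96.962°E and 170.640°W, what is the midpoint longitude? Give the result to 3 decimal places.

Signed shortest Δλ from +96.962° to -170.640° is +92.398°.
Midpoint longitude = +96.962° + (+92.398°)/2 = +96.962° + 46.199° = +143.161°.
(The naïve average (+96.962 + -170.640)/2 = -36.839° is on the wrong side of the globe.)

143.161°E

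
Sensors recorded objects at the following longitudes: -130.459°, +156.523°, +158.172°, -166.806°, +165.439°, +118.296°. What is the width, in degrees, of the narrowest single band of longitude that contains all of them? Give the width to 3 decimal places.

111.245°

Sort the longitudes: -166.806°, -130.459°, +118.296°, +156.523°, +158.172°, +165.439°.
Eastward gaps between consecutive values (wrapping around): 36.347°, 248.755°, 38.227°, 1.649°, 7.267°, 27.755°.
Largest gap = 248.755° ⇒ minimal covering band is its complement: 360° − 248.755° = 111.245°.
Band runs from +118.296° eastward to -130.459°, crossing the antimeridian.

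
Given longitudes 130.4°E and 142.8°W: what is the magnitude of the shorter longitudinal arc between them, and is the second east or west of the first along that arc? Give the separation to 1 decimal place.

Raw difference: -142.8 − 130.4 = -273.2°.
Normalise into (−180°, 180°]: -273.2° + 360° = 86.8°.
Positive ⇒ the second point lies to the east; separation 86.8°.

86.8° east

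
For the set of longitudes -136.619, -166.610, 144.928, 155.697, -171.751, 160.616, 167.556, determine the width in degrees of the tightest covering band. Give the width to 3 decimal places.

Sort the longitudes: -171.751°, -166.610°, -136.619°, +144.928°, +155.697°, +160.616°, +167.556°.
Eastward gaps between consecutive values (wrapping around): 5.141°, 29.991°, 281.547°, 10.769°, 4.919°, 6.940°, 20.693°.
Largest gap = 281.547° ⇒ minimal covering band is its complement: 360° − 281.547° = 78.453°.
Band runs from +144.928° eastward to -136.619°, crossing the antimeridian.

78.453°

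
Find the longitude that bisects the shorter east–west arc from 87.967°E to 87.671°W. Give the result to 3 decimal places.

Signed shortest Δλ from +87.967° to -87.671° is -175.638°.
Midpoint longitude = +87.967° + (-175.638°)/2 = +87.967° − 87.819° = +0.148°.

0.148°E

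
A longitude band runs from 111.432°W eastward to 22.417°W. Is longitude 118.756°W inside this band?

Band width going east from -111.432° to -22.417°: ((-22.417 − -111.432) mod 360) = 89.015°.
Offset of -118.756° east of the west edge: ((-118.756 − -111.432) mod 360) = 352.676°.
352.676° > 89.015° ⇒ outside.

No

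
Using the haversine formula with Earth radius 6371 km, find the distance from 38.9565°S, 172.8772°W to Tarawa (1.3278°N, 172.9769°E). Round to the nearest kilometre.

Δλ = 172.9769 − -172.8772 = 345.8541°; wrapped into (−180°, 180°]: -14.1459°.
Δφ = 1.3278 − -38.9565 = 40.2843°.
a = sin²(Δφ/2) + cos φ₁ · cos φ₂ · sin²(Δλ/2) = 0.130364.
c = 2·atan2(√a, √(1−a)) = 0.73881 rad → d = 6371·c ≈ 4706.95 km.

4707 km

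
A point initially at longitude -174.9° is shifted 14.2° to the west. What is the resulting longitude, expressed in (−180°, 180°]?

Start at -174.9°; shift −14.2° → -189.1°.
-189.1° lies outside (−180°, 180°]; add 360° → +170.9°.

+170.9°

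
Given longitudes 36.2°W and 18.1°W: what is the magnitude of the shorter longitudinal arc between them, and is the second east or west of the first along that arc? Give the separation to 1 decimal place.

18.1° east

Raw difference: -18.1 − -36.2 = 18.1°.
Normalise into (−180°, 180°]: 18.1° stays 18.1°.
Positive ⇒ the second point lies to the east; separation 18.1°.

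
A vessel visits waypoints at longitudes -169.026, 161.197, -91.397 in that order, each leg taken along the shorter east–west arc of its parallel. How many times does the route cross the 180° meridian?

2

Leg 1: -169.026° → +161.197°, shortest Δλ = -29.777° (west) — crosses 180°.
Leg 2: +161.197° → -91.397°, shortest Δλ = 107.406° (east) — crosses 180°.
Total crossings: 2.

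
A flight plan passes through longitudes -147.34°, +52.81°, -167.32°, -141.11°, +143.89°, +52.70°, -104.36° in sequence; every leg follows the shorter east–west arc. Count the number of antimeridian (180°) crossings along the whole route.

3

Leg 1: -147.34° → +52.81°, shortest Δλ = -159.85° (west) — crosses 180°.
Leg 2: +52.81° → -167.32°, shortest Δλ = 139.87° (east) — crosses 180°.
Leg 3: -167.32° → -141.11°, shortest Δλ = 26.21° (east) — does not cross 180°.
Leg 4: -141.11° → +143.89°, shortest Δλ = -75.0° (west) — crosses 180°.
Leg 5: +143.89° → +52.70°, shortest Δλ = -91.19° (west) — does not cross 180°.
Leg 6: +52.70° → -104.36°, shortest Δλ = -157.06° (west) — does not cross 180°.
Total crossings: 3.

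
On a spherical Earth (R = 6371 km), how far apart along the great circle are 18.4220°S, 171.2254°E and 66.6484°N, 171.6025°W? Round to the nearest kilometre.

9567 km

Δλ = -171.6025 − 171.2254 = -342.8279°; wrapped into (−180°, 180°]: 17.1721°.
Δφ = 66.6484 − -18.4220 = 85.0704°.
a = sin²(Δφ/2) + cos φ₁ · cos φ₂ · sin²(Δλ/2) = 0.465416.
c = 2·atan2(√a, √(1−a)) = 1.50157 rad → d = 6371·c ≈ 9566.52 km.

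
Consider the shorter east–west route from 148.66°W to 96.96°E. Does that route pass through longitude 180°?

Yes

Naïve |96.96 − -148.66| = 245.62° > 180°, so the shorter arc goes the other way round — across 180°.
Signed shortest Δλ = ((96.96 − -148.66 + 180) mod 360) − 180 = -114.38°.
Going west by 114.38° from -148.66° passes through 180° before reaching +96.96°.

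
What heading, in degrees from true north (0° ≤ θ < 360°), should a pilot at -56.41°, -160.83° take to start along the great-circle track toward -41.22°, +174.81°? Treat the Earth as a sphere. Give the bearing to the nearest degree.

304°

Δλ = 174.81 − -160.83 = 335.64°; wrapped into (−180°, 180°]: -24.36°.
θ = atan2( sin Δλ · cos φ₂ , cos φ₁ · sin φ₂ − sin φ₁ · cos φ₂ · cos Δλ )
  = atan2(-0.31025, 0.20624) = -56.386° → normalised to [0°, 360°): 303.614°.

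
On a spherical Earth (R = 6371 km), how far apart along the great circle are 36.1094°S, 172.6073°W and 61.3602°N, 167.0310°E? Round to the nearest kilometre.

10994 km

Δλ = 167.0310 − -172.6073 = 339.6383°; wrapped into (−180°, 180°]: -20.3617°.
Δφ = 61.3602 − -36.1094 = 97.4696°.
a = sin²(Δφ/2) + cos φ₁ · cos φ₂ · sin²(Δλ/2) = 0.577098.
c = 2·atan2(√a, √(1−a)) = 1.72561 rad → d = 6371·c ≈ 10993.86 km.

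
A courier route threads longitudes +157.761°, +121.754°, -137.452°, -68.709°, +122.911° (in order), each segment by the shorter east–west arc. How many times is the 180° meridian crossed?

Leg 1: +157.761° → +121.754°, shortest Δλ = -36.007° (west) — does not cross 180°.
Leg 2: +121.754° → -137.452°, shortest Δλ = 100.794° (east) — crosses 180°.
Leg 3: -137.452° → -68.709°, shortest Δλ = 68.743° (east) — does not cross 180°.
Leg 4: -68.709° → +122.911°, shortest Δλ = -168.38° (west) — crosses 180°.
Total crossings: 2.

2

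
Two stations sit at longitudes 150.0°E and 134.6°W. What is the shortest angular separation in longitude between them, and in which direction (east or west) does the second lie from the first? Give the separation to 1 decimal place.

75.4° east

Raw difference: -134.6 − 150.0 = -284.6°.
Normalise into (−180°, 180°]: -284.6° + 360° = 75.4°.
Positive ⇒ the second point lies to the east; separation 75.4°.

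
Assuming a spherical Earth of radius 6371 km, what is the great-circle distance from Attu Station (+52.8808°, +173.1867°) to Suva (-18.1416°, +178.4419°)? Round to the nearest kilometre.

Δλ = 178.4419 − 173.1867 = 5.2552°.
Δφ = -18.1416 − 52.8808 = -71.0224°.
a = sin²(Δφ/2) + cos φ₁ · cos φ₂ · sin²(Δλ/2) = 0.338606.
c = 2·atan2(√a, √(1−a)) = 1.24212 rad → d = 6371·c ≈ 7913.56 km.

7914 km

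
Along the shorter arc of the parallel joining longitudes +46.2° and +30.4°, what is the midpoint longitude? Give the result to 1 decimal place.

Signed shortest Δλ from +46.2° to +30.4° is -15.8°.
Midpoint longitude = +46.2° + (-15.8°)/2 = +46.2° − 7.9° = +38.3°.

+38.3°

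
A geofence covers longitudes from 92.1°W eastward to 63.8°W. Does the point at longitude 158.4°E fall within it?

Band width going east from -92.1° to -63.8°: ((-63.8 − -92.1) mod 360) = 28.3°.
Offset of +158.4° east of the west edge: ((158.4 − -92.1) mod 360) = 250.5°.
250.5° > 28.3° ⇒ outside.

No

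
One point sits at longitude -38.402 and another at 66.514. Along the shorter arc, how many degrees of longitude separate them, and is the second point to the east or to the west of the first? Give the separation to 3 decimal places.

104.916° east

Raw difference: 66.514 − -38.402 = 104.916°.
Normalise into (−180°, 180°]: 104.916° stays 104.916°.
Positive ⇒ the second point lies to the east; separation 104.916°.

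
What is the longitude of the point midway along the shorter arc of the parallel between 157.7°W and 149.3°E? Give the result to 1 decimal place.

Signed shortest Δλ from -157.7° to +149.3° is -53.0°.
Midpoint longitude = -157.7° + (-53.0°)/2 = -157.7° − 26.5° = -184.2°.
Normalise into (−180°, 180°]: +175.8°.
(The naïve average (-157.7 + +149.3)/2 = -4.2° is on the wrong side of the globe.)

175.8°E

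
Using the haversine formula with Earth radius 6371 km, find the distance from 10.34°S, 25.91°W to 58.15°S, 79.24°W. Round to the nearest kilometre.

6944 km

Δλ = -79.24 − -25.91 = -53.33°.
Δφ = -58.15 − -10.34 = -47.81°.
a = sin²(Δφ/2) + cos φ₁ · cos φ₂ · sin²(Δλ/2) = 0.268755.
c = 2·atan2(√a, √(1−a)) = 1.09000 rad → d = 6371·c ≈ 6944.36 km.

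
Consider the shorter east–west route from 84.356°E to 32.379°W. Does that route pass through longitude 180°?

No

Signed shortest Δλ = ((-32.379 − 84.356 + 180) mod 360) − 180 = -116.735°.
Going west by 116.735° from +84.356° reaches -32.379° without touching 180°.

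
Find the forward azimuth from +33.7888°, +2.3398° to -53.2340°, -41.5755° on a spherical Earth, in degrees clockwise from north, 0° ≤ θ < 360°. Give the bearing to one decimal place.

204.6°

Δλ = -41.5755 − 2.3398 = -43.9153°.
θ = atan2( sin Δλ · cos φ₂ , cos φ₁ · sin φ₂ − sin φ₁ · cos φ₂ · cos Δλ )
  = atan2(-0.41515, -0.90557) = -155.371° → normalised to [0°, 360°): 204.629°.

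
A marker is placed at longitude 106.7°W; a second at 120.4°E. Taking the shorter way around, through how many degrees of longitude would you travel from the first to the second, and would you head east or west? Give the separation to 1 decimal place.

132.9° west

Raw difference: 120.4 − -106.7 = 227.1°.
Normalise into (−180°, 180°]: 227.1° − 360° = -132.9°.
Negative ⇒ the second point lies to the west; separation 132.9°.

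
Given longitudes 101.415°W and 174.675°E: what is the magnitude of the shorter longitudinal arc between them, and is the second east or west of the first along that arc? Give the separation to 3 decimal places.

83.910° west

Raw difference: 174.675 − -101.415 = 276.09°.
Normalise into (−180°, 180°]: 276.09° − 360° = -83.91°.
Negative ⇒ the second point lies to the west; separation 83.910°.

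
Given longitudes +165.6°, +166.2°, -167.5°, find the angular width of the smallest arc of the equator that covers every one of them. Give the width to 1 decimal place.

26.9°

Sort the longitudes: -167.5°, +165.6°, +166.2°.
Eastward gaps between consecutive values (wrapping around): 333.1°, 0.6°, 26.3°.
Largest gap = 333.1° ⇒ minimal covering band is its complement: 360° − 333.1° = 26.9°.
Band runs from +165.6° eastward to -167.5°, crossing the antimeridian.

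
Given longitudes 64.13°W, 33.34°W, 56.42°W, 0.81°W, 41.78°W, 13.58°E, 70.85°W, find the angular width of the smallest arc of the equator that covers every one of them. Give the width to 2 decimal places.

Sort the longitudes: -70.85°, -64.13°, -56.42°, -41.78°, -33.34°, -0.81°, +13.58°.
Eastward gaps between consecutive values (wrapping around): 6.72°, 7.71°, 14.64°, 8.44°, 32.53°, 14.39°, 275.57°.
Largest gap = 275.57° ⇒ minimal covering band is its complement: 360° − 275.57° = 84.43°.
Band runs from -70.85° eastward to +13.58°.

84.43°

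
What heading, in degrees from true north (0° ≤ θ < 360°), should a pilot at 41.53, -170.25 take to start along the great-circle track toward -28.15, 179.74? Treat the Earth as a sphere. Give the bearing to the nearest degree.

Δλ = 179.74 − -170.25 = 349.99°; wrapped into (−180°, 180°]: -10.01°.
θ = atan2( sin Δλ · cos φ₂ , cos φ₁ · sin φ₂ − sin φ₁ · cos φ₂ · cos Δλ )
  = atan2(-0.15326, -0.92887) = -170.631° → normalised to [0°, 360°): 189.369°.

189°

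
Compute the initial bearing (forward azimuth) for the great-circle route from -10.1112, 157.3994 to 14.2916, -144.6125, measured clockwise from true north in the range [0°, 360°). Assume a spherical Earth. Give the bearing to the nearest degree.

68°

Δλ = -144.6125 − 157.3994 = -302.0119°; wrapped into (−180°, 180°]: 57.9881°.
θ = atan2( sin Δλ · cos φ₂ , cos φ₁ · sin φ₂ − sin φ₁ · cos φ₂ · cos Δλ )
  = atan2(0.82170, 0.33321) = 67.927° → normalised to [0°, 360°): 67.927°.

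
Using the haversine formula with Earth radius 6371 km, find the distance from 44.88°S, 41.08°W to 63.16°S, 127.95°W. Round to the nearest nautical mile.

2983 nmi

Δλ = -127.95 − -41.08 = -86.87°.
Δφ = -63.16 − -44.88 = -18.28°.
a = sin²(Δφ/2) + cos φ₁ · cos φ₂ · sin²(Δλ/2) = 0.176462.
c = 2·atan2(√a, √(1−a)) = 0.86705 rad → d = 6371·c ≈ 5523.99 km ≈ 2982.72 nmi.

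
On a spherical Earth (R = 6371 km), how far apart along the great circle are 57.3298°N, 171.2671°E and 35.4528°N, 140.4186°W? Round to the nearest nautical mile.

Δλ = -140.4186 − 171.2671 = -311.6857°; wrapped into (−180°, 180°]: 48.3143°.
Δφ = 35.4528 − 57.3298 = -21.8770°.
a = sin²(Δφ/2) + cos φ₁ · cos φ₂ · sin²(Δλ/2) = 0.109650.
c = 2·atan2(√a, √(1−a)) = 0.67501 rad → d = 6371·c ≈ 4300.50 km ≈ 2322.09 nmi.

2322 nmi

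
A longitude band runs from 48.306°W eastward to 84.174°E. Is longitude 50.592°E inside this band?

Yes

Band width going east from -48.306° to +84.174°: ((84.174 − -48.306) mod 360) = 132.480°.
Offset of +50.592° east of the west edge: ((50.592 − -48.306) mod 360) = 98.898°.
98.898° ≤ 132.480° ⇒ inside.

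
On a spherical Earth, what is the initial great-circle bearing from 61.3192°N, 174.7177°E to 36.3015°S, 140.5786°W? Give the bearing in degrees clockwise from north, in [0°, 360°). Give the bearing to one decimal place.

Δλ = -140.5786 − 174.7177 = -315.2963°; wrapped into (−180°, 180°]: 44.7037°.
θ = atan2( sin Δλ · cos φ₂ , cos φ₁ · sin φ₂ − sin φ₁ · cos φ₂ · cos Δλ )
  = atan2(0.56691, -0.78666) = 144.221° → normalised to [0°, 360°): 144.221°.

144.2°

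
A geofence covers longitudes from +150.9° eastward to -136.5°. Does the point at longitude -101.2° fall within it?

Band width going east from +150.9° to -136.5°: ((-136.5 − 150.9) mod 360) = 72.6°.
Offset of -101.2° east of the west edge: ((-101.2 − 150.9) mod 360) = 107.9°.
107.9° > 72.6° ⇒ outside.

No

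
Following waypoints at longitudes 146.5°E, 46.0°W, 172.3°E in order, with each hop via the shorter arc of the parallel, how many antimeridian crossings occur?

Leg 1: +146.5° → -46.0°, shortest Δλ = 167.5° (east) — crosses 180°.
Leg 2: -46.0° → +172.3°, shortest Δλ = -141.7° (west) — crosses 180°.
Total crossings: 2.

2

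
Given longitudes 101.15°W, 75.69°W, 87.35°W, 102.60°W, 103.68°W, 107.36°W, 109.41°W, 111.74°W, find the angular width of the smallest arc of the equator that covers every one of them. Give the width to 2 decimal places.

Sort the longitudes: -111.74°, -109.41°, -107.36°, -103.68°, -102.60°, -101.15°, -87.35°, -75.69°.
Eastward gaps between consecutive values (wrapping around): 2.33°, 2.05°, 3.68°, 1.08°, 1.45°, 13.80°, 11.66°, 323.95°.
Largest gap = 323.95° ⇒ minimal covering band is its complement: 360° − 323.95° = 36.05°.
Band runs from -111.74° eastward to -75.69°.

36.05°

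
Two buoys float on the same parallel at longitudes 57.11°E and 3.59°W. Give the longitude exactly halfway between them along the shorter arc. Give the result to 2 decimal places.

Signed shortest Δλ from +57.11° to -3.59° is -60.70°.
Midpoint longitude = +57.11° + (-60.70°)/2 = +57.11° − 30.35° = +26.76°.

26.76°E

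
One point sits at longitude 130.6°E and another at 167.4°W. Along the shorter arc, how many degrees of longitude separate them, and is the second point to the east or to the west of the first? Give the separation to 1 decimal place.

62.0° east

Raw difference: -167.4 − 130.6 = -298.0°.
Normalise into (−180°, 180°]: -298.0° + 360° = 62.0°.
Positive ⇒ the second point lies to the east; separation 62.0°.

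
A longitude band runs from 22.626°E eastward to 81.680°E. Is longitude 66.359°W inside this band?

No

Band width going east from +22.626° to +81.680°: ((81.680 − 22.626) mod 360) = 59.054°.
Offset of -66.359° east of the west edge: ((-66.359 − 22.626) mod 360) = 271.015°.
271.015° > 59.054° ⇒ outside.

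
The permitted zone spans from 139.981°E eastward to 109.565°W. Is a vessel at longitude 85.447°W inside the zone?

No

Band width going east from +139.981° to -109.565°: ((-109.565 − 139.981) mod 360) = 110.454°.
Offset of -85.447° east of the west edge: ((-85.447 − 139.981) mod 360) = 134.572°.
134.572° > 110.454° ⇒ outside.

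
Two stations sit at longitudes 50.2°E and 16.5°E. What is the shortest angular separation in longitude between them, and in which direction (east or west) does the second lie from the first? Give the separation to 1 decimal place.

Raw difference: 16.5 − 50.2 = -33.7°.
Normalise into (−180°, 180°]: -33.7° stays -33.7°.
Negative ⇒ the second point lies to the west; separation 33.7°.

33.7° west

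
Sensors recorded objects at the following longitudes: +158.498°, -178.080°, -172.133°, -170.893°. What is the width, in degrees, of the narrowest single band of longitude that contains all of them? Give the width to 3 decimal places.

Sort the longitudes: -178.080°, -172.133°, -170.893°, +158.498°.
Eastward gaps between consecutive values (wrapping around): 5.947°, 1.240°, 329.391°, 23.422°.
Largest gap = 329.391° ⇒ minimal covering band is its complement: 360° − 329.391° = 30.609°.
Band runs from +158.498° eastward to -170.893°, crossing the antimeridian.

30.609°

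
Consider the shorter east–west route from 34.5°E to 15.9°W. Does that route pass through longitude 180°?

Signed shortest Δλ = ((-15.9 − 34.5 + 180) mod 360) − 180 = -50.4°.
Going west by 50.4° from +34.5° reaches -15.9° without touching 180°.

No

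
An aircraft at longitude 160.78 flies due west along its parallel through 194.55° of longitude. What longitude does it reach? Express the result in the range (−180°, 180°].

-33.77°

Start at +160.78°; shift −194.55° → -33.77°.
-33.77° already lies in (−180°, 180°].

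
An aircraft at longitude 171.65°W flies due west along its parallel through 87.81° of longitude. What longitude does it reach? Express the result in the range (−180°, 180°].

Start at -171.65°; shift −87.81° → -259.46°.
-259.46° lies outside (−180°, 180°]; add 360° → +100.54°.

100.54°E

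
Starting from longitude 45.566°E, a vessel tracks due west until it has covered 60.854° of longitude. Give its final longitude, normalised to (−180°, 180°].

15.288°W

Start at +45.566°; shift −60.854° → -15.288°.
-15.288° already lies in (−180°, 180°].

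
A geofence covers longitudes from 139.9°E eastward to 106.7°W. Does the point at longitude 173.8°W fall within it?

Yes

Band width going east from +139.9° to -106.7°: ((-106.7 − 139.9) mod 360) = 113.4°.
Offset of -173.8° east of the west edge: ((-173.8 − 139.9) mod 360) = 46.3°.
46.3° ≤ 113.4° ⇒ inside.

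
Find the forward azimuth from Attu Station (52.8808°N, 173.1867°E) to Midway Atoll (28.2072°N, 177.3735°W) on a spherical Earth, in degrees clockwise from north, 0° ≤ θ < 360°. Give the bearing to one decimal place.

Δλ = -177.3735 − 173.1867 = -350.5602°; wrapped into (−180°, 180°]: 9.4398°.
θ = atan2( sin Δλ · cos φ₂ , cos φ₁ · sin φ₂ − sin φ₁ · cos φ₂ · cos Δλ )
  = atan2(0.14453, -0.40793) = 160.490° → normalised to [0°, 360°): 160.490°.

160.5°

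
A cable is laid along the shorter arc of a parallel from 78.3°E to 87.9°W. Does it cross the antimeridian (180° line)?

Signed shortest Δλ = ((-87.9 − 78.3 + 180) mod 360) − 180 = -166.2°.
Going west by 166.2° from +78.3° reaches -87.9° without touching 180°.

No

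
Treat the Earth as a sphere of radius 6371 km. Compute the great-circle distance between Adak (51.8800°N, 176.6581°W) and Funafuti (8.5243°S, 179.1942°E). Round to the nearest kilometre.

6728 km

Δλ = 179.1942 − -176.6581 = 355.8523°; wrapped into (−180°, 180°]: -4.1477°.
Δφ = -8.5243 − 51.8800 = -60.4043°.
a = sin²(Δφ/2) + cos φ₁ · cos φ₂ · sin²(Δλ/2) = 0.253861.
c = 2·atan2(√a, √(1−a)) = 1.05609 rad → d = 6371·c ≈ 6728.36 km.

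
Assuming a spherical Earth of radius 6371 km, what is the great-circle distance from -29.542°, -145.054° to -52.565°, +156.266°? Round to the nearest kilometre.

5361 km

Δλ = 156.266 − -145.054 = 301.320°; wrapped into (−180°, 180°]: -58.680°.
Δφ = -52.565 − -29.542 = -23.023°.
a = sin²(Δφ/2) + cos φ₁ · cos φ₂ · sin²(Δλ/2) = 0.166795.
c = 2·atan2(√a, √(1−a)) = 0.84141 rad → d = 6371·c ≈ 5360.64 km.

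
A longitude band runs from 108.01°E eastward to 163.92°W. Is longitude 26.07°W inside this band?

Band width going east from +108.01° to -163.92°: ((-163.92 − 108.01) mod 360) = 88.07°.
Offset of -26.07° east of the west edge: ((-26.07 − 108.01) mod 360) = 225.92°.
225.92° > 88.07° ⇒ outside.

No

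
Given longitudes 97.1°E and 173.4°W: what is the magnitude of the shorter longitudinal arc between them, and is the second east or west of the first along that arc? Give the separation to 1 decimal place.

89.5° east

Raw difference: -173.4 − 97.1 = -270.5°.
Normalise into (−180°, 180°]: -270.5° + 360° = 89.5°.
Positive ⇒ the second point lies to the east; separation 89.5°.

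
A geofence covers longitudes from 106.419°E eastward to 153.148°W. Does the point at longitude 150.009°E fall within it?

Yes

Band width going east from +106.419° to -153.148°: ((-153.148 − 106.419) mod 360) = 100.433°.
Offset of +150.009° east of the west edge: ((150.009 − 106.419) mod 360) = 43.590°.
43.590° ≤ 100.433° ⇒ inside.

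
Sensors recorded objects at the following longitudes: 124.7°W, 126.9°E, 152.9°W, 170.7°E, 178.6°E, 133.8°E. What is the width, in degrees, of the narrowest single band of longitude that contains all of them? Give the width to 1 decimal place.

108.4°

Sort the longitudes: -152.9°, -124.7°, +126.9°, +133.8°, +170.7°, +178.6°.
Eastward gaps between consecutive values (wrapping around): 28.2°, 251.6°, 6.9°, 36.9°, 7.9°, 28.5°.
Largest gap = 251.6° ⇒ minimal covering band is its complement: 360° − 251.6° = 108.4°.
Band runs from +126.9° eastward to -124.7°, crossing the antimeridian.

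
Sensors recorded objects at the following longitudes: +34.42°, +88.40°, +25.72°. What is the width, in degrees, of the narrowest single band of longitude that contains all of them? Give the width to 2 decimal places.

62.68°

Sort the longitudes: +25.72°, +34.42°, +88.40°.
Eastward gaps between consecutive values (wrapping around): 8.70°, 53.98°, 297.32°.
Largest gap = 297.32° ⇒ minimal covering band is its complement: 360° − 297.32° = 62.68°.
Band runs from +25.72° eastward to +88.40°.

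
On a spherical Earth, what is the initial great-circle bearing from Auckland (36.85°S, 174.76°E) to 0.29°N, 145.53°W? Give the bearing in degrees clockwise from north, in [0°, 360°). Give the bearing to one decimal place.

Δλ = -145.53 − 174.76 = -320.29°; wrapped into (−180°, 180°]: 39.71°.
θ = atan2( sin Δλ · cos φ₂ , cos φ₁ · sin φ₂ − sin φ₁ · cos φ₂ · cos Δλ )
  = atan2(0.63889, 0.46540) = 53.928° → normalised to [0°, 360°): 53.928°.

53.9°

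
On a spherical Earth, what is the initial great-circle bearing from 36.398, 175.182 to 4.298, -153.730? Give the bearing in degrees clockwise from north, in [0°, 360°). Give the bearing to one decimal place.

Δλ = -153.730 − 175.182 = -328.912°; wrapped into (−180°, 180°]: 31.088°.
θ = atan2( sin Δλ · cos φ₂ , cos φ₁ · sin φ₂ − sin φ₁ · cos φ₂ · cos Δλ )
  = atan2(0.51490, -0.44641) = 130.925° → normalised to [0°, 360°): 130.925°.

130.9°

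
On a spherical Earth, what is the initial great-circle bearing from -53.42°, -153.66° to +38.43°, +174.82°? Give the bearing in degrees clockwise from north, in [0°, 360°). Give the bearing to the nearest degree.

336°

Δλ = 174.82 − -153.66 = 328.48°; wrapped into (−180°, 180°]: -31.52°.
θ = atan2( sin Δλ · cos φ₂ , cos φ₁ · sin φ₂ − sin φ₁ · cos φ₂ · cos Δλ )
  = atan2(-0.40954, 0.90667) = -24.309° → normalised to [0°, 360°): 335.691°.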